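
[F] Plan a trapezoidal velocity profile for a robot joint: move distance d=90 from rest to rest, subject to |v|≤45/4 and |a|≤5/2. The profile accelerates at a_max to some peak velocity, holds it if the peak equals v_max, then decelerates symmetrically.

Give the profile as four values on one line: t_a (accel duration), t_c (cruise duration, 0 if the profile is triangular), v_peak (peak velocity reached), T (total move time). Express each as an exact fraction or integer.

vₘ²/aₘ = (45/4)²/(5/2) = 405/8
90 ≥ 405/8 so v_max reached
t_a = (45/4)/(5/2) = 9/2; v_peak = 45/4
d_cruise = 90 − 405/8 = 315/8; t_c = (315/8)/(45/4) = 7/2
T = 2·9/2 + 7/2 = 25/2

t_a=9/2 t_c=7/2 v_peak=45/4 T=25/2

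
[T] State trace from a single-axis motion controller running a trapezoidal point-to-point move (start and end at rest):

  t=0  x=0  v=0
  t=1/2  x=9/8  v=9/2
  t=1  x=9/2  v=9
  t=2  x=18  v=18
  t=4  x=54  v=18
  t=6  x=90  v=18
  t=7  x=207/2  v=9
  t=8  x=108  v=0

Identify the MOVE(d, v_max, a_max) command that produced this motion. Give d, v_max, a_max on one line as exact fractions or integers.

d=108 v_max=18 a_max=9

final state: t=8, x=108, v=0 → d = 108
a_max = (9/2−0)/(1/2−0) = 9
max v = 18 over t∈[2,6] → v_max = 18
check: 18·(2+4) = 108 ✓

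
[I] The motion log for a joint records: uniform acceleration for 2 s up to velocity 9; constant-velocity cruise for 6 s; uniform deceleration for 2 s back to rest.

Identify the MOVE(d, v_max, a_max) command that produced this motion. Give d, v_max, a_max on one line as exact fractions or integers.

a_max = 9/2
d_a = ½·9·2 = 9; d_c = 9·6 = 54
d = 2·9 + 54 = 72
t_c = 6 > 0 so v_max = 9

d=72 v_max=9 a_max=9/2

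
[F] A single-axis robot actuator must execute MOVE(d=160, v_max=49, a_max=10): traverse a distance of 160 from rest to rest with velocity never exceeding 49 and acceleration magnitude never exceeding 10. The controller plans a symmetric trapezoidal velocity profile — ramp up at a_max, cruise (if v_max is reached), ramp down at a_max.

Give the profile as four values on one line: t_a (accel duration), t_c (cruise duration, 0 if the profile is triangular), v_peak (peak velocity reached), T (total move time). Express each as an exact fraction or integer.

t_a=4 t_c=0 v_peak=40 T=8

(v_max)²/a_max = 49²/10 = 2401/10
160 < 2401/10 so t_c = 0
v_peak = √(160·10) = √1600 = 40
t_a = 40/10 = 4; t_c = 0
T = 2·4 = 8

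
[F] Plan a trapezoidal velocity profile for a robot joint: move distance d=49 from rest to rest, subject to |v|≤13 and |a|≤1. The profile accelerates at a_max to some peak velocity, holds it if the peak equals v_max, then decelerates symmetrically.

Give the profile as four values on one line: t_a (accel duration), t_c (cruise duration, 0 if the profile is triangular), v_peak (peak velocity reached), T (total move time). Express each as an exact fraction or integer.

v_max²/a_max = 13²/1 = 169
49 < 169 so t_c = 0
v_peak = √(49·1) = √49 = 7
t_a = 7/1 = 7; t_c = 0
T = 2·7 = 14

t_a=7 t_c=0 v_peak=7 T=14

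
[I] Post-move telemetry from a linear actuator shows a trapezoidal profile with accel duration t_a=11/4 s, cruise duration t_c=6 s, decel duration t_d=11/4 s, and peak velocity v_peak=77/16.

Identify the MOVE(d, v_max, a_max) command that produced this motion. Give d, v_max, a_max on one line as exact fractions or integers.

a_max = (77/16)/(11/4) = 7/4
d_a = ½·77/16·11/4 = 847/128; d_c = 77/16·6 = 231/8
d = 2·847/128 + 231/8 = 2695/64
t_c = 6 > 0 so v_max = 77/16

d=2695/64 v_max=77/16 a_max=7/4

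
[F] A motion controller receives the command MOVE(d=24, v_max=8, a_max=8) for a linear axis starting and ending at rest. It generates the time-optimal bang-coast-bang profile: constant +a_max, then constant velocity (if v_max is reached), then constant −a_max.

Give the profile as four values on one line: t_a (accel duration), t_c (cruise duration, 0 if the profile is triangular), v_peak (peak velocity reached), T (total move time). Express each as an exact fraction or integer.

t_a=1 t_c=2 v_peak=8 T=4

(v_max)²/a_max = 8²/8 = 8
24 ≥ 8 ⇒ cruise phase
t_a = 8/8 = 1; v_peak = 8
d_cruise = 24 − 8 = 16; t_c = 16/8 = 2
T = 2·1 + 2 = 4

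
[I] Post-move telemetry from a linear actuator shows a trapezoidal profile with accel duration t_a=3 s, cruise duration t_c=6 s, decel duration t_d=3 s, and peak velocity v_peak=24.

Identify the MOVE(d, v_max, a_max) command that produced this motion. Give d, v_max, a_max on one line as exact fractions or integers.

d=216 v_max=24 a_max=8

a_max = 24/3 = 8
d_a = ½·24·3 = 36; d_c = 24·6 = 144
d = 2·36 + 144 = 216
t_c = 6 > 0 ⇒ limit active, v_max = 24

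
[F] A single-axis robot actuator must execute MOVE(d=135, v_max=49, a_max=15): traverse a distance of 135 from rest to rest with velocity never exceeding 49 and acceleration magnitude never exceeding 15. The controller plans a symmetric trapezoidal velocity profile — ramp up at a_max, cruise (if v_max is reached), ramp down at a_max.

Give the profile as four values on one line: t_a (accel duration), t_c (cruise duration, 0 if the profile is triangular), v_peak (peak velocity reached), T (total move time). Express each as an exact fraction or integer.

t_a=3 t_c=0 v_peak=45 T=6

(v_max)²/a_max = 49²/15 = 2401/15
135 < 2401/15 so t_c = 0
v_peak = √(135·15) = √2025 = 45
t_a = 45/15 = 3; t_c = 0
T = 2·3 = 6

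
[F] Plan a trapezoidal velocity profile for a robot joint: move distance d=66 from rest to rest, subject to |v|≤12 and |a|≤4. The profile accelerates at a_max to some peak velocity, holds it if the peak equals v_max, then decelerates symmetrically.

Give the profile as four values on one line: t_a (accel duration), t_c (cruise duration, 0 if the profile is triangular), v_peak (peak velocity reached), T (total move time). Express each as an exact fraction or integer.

(v_max)²/a_max = 12²/4 = 36
66 ≥ 36 so v_max reached
t_a = 12/4 = 3; v_peak = 12
d_cruise = 66 − 36 = 30; t_c = 30/12 = 5/2
T = 2·3 + 5/2 = 17/2

t_a=3 t_c=5/2 v_peak=12 T=17/2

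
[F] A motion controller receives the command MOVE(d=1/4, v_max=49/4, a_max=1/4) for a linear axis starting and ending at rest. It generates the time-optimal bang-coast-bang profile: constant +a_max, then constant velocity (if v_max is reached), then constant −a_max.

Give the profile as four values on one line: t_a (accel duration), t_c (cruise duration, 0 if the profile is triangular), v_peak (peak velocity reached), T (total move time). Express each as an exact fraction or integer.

t_a=1 t_c=0 v_peak=1/4 T=2

v_max²/a_max = (49/4)²/(1/4) = 2401/4
1/4 < 2401/4 so t_c = 0
v_peak = √(1/4·1/4) = √(1/16) = 1/4
t_a = (1/4)/(1/4) = 1; t_c = 0
T = 2·1 = 2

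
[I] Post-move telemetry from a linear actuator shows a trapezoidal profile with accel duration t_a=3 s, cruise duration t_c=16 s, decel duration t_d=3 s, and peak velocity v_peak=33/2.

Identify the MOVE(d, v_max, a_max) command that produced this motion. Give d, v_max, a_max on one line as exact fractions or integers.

d=627/2 v_max=33/2 a_max=11/2

a_max = (33/2)/3 = 11/2
d_a = ½·33/2·3 = 99/4; d_c = 33/2·16 = 264
d = 2·99/4 + 264 = 627/2
t_c = 16 > 0 so v_max = 33/2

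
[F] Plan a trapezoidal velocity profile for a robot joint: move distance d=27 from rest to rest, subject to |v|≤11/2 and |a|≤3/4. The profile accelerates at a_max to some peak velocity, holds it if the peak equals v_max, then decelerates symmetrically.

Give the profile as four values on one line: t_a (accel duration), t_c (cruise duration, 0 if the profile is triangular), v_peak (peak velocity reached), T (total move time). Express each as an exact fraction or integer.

t_a=6 t_c=0 v_peak=9/2 T=12

vₘ²/aₘ = (11/2)²/(3/4) = 121/3
27 < 121/3 ⇒ no cruise
v_peak = √(27·3/4) = √(81/4) = 9/2
t_a = (9/2)/(3/4) = 6; t_c = 0
T = 2·6 = 12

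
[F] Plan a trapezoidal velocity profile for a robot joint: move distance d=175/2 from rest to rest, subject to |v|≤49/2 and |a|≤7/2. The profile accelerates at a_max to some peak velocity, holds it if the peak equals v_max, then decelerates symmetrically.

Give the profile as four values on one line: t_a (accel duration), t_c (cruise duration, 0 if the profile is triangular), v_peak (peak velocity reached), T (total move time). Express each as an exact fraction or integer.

t_a=5 t_c=0 v_peak=35/2 T=10

v_max²/a_max = (49/2)²/(7/2) = 343/2
175/2 < 343/2 so t_c = 0
v_peak = √(175/2·7/2) = √(1225/4) = 35/2
t_a = (35/2)/(7/2) = 5; t_c = 0
T = 2·5 = 10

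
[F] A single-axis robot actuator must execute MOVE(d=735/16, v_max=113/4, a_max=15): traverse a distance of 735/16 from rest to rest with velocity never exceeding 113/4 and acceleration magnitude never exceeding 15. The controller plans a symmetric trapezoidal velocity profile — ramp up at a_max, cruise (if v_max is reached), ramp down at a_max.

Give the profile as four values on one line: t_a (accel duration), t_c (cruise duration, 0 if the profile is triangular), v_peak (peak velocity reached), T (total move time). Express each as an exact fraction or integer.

(v_max)²/a_max = (113/4)²/15 = 12769/240
735/16 < 12769/240 ⇒ no cruise
v_peak = √(735/16·15) = √(11025/16) = 105/4
t_a = (105/4)/15 = 7/4; t_c = 0
T = 2·7/4 = 7/2

t_a=7/4 t_c=0 v_peak=105/4 T=7/2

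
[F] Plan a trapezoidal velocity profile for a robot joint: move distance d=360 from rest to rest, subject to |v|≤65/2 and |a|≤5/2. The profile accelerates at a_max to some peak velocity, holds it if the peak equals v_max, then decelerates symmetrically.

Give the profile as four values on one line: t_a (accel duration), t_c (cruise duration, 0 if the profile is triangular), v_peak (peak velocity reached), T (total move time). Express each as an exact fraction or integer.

v_max²/a_max = (65/2)²/(5/2) = 845/2
360 < 845/2 ⇒ no cruise
v_peak = √(360·5/2) = √900 = 30
t_a = 30/(5/2) = 12; t_c = 0
T = 2·12 = 24

t_a=12 t_c=0 v_peak=30 T=24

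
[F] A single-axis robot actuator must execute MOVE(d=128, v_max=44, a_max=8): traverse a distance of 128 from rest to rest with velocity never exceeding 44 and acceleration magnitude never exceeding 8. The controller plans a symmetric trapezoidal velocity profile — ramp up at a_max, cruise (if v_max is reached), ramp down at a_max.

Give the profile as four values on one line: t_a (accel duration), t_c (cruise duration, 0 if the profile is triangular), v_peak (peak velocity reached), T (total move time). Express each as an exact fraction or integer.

vₘ²/aₘ = 44²/8 = 242
128 < 242 so t_c = 0
v_peak = √(128·8) = √1024 = 32
t_a = 32/8 = 4; t_c = 0
T = 2·4 = 8

t_a=4 t_c=0 v_peak=32 T=8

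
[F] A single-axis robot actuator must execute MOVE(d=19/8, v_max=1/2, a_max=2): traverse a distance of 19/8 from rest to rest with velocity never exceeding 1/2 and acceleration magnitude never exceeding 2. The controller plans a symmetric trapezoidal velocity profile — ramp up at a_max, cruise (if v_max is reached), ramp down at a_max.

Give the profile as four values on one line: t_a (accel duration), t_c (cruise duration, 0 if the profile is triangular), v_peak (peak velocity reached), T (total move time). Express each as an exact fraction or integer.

(v_max)²/a_max = (1/2)²/2 = 1/8
19/8 ≥ 1/8 ⇒ cruise phase
t_a = (1/2)/2 = 1/4; v_peak = 1/2
d_cruise = 19/8 − 1/8 = 9/4; t_c = (9/4)/(1/2) = 9/2
T = 2·1/4 + 9/2 = 5

t_a=1/4 t_c=9/2 v_peak=1/2 T=5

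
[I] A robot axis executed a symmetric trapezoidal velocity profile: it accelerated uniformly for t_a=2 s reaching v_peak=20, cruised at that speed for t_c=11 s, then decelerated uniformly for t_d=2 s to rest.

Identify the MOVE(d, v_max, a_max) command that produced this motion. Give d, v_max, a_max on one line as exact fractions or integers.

a_max = 20/2 = 10
d_a = ½·20·2 = 20; d_c = 20·11 = 220
d = 2·20 + 220 = 260
t_c = 11 > 0 ⇒ limit active, v_max = 20

d=260 v_max=20 a_max=10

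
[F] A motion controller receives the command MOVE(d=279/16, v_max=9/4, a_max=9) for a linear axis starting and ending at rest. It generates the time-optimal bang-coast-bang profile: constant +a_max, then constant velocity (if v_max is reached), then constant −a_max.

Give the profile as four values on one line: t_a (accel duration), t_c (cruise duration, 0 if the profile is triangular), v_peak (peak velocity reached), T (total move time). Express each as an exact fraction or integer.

t_a=1/4 t_c=15/2 v_peak=9/4 T=8

vₘ²/aₘ = (9/4)²/9 = 9/16
279/16 ≥ 9/16 → trapezoidal
t_a = (9/4)/9 = 1/4; v_peak = 9/4
d_cruise = 279/16 − 9/16 = 135/8; t_c = (135/8)/(9/4) = 15/2
T = 2·1/4 + 15/2 = 8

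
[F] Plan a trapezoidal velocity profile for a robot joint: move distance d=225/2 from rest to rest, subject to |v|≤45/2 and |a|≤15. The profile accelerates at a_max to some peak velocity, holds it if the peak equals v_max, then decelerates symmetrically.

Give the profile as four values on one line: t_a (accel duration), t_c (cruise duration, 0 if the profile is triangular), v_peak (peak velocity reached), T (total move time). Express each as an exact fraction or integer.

t_a=3/2 t_c=7/2 v_peak=45/2 T=13/2

v_max²/a_max = (45/2)²/15 = 135/4
225/2 ≥ 135/4 ⇒ cruise phase
t_a = (45/2)/15 = 3/2; v_peak = 45/2
d_cruise = 225/2 − 135/4 = 315/4; t_c = (315/4)/(45/2) = 7/2
T = 2·3/2 + 7/2 = 13/2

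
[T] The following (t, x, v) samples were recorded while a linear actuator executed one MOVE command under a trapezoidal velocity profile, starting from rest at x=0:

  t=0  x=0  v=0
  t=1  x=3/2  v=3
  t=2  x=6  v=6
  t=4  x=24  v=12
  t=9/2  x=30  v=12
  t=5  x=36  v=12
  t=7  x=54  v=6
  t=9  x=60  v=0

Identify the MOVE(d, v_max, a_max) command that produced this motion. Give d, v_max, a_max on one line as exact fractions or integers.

d=60 v_max=12 a_max=3

final state: t=9, x=60, v=0 → d = 60
a_max = (3−0)/(1−0) = 3
max v = 12 over t∈[4,5] → v_max = 12
check: 12·(4+1) = 60 ✓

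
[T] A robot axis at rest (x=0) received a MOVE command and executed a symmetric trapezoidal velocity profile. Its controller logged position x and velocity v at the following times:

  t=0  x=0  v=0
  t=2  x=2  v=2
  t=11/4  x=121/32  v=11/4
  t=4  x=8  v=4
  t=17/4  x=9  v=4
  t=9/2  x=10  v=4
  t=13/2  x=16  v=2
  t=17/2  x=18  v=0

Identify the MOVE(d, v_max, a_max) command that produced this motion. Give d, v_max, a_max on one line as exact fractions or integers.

d=18 v_max=4 a_max=1

final state: t=17/2, x=18, v=0 → d = 18
a_max = (2−0)/(2−0) = 1
max v = 4 over t∈[4,9/2] → v_max = 4
check: 4·(4+1/2) = 18 ✓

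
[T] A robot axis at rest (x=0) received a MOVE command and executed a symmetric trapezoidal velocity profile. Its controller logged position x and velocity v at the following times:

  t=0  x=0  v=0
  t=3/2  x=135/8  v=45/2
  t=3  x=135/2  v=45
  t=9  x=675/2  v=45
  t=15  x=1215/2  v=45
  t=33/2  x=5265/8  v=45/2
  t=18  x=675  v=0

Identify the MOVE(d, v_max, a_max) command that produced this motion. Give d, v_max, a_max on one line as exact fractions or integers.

final state: t=18, x=675, v=0 → d = 675
a_max = (45/2−0)/(3/2−0) = 15
max v = 45 over t∈[3,15] → v_max = 45
check: 45·(3+12) = 675 ✓

d=675 v_max=45 a_max=15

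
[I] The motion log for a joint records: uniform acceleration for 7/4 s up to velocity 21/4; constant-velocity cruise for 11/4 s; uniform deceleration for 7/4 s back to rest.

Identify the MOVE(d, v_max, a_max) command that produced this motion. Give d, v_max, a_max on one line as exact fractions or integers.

d=189/8 v_max=21/4 a_max=3

a_max = (21/4)/(7/4) = 3
d_a = ½·21/4·7/4 = 147/32; d_c = 21/4·11/4 = 231/16
d = 2·147/32 + 231/16 = 189/8
t_c = 11/4 > 0 so v_max = 21/4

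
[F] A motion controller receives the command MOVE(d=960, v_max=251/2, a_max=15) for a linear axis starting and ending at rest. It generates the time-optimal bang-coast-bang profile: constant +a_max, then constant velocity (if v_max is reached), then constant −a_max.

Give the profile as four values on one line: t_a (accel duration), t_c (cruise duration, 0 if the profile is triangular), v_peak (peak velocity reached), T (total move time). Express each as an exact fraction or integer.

t_a=8 t_c=0 v_peak=120 T=16

vₘ²/aₘ = (251/2)²/15 = 63001/60
960 < 63001/60 so t_c = 0
v_peak = √(960·15) = √14400 = 120
t_a = 120/15 = 8; t_c = 0
T = 2·8 = 16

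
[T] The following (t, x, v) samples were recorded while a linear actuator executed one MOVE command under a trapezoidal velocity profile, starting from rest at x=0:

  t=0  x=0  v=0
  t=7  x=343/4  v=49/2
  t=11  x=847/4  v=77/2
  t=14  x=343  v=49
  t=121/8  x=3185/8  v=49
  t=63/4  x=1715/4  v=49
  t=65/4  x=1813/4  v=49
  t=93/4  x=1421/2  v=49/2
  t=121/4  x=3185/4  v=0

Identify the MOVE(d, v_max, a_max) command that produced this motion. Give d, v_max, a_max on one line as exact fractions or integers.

final state: t=121/4, x=3185/4, v=0 → d = 3185/4
a_max = (49/2−0)/(7−0) = 7/2
max v = 49 over t∈[14,65/4] → v_max = 49
check: 49·(14+9/4) = 3185/4 ✓

d=3185/4 v_max=49 a_max=7/2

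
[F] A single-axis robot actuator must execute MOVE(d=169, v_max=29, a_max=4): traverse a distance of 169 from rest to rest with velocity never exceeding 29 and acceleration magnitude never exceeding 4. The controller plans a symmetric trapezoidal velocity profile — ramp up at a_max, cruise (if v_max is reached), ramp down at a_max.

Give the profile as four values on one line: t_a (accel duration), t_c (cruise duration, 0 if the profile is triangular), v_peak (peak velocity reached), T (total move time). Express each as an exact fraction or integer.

(v_max)²/a_max = 29²/4 = 841/4
169 < 841/4 ⇒ no cruise
v_peak = √(169·4) = √676 = 26
t_a = 26/4 = 13/2; t_c = 0
T = 2·13/2 = 13

t_a=13/2 t_c=0 v_peak=26 T=13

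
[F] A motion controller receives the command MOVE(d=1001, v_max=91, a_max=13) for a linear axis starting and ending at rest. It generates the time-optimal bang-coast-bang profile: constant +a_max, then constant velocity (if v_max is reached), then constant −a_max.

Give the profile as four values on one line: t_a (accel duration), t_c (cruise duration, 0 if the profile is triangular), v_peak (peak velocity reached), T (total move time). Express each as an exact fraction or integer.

(v_max)²/a_max = 91²/13 = 637
1001 ≥ 637 ⇒ cruise phase
t_a = 91/13 = 7; v_peak = 91
d_cruise = 1001 − 637 = 364; t_c = 364/91 = 4
T = 2·7 + 4 = 18

t_a=7 t_c=4 v_peak=91 T=18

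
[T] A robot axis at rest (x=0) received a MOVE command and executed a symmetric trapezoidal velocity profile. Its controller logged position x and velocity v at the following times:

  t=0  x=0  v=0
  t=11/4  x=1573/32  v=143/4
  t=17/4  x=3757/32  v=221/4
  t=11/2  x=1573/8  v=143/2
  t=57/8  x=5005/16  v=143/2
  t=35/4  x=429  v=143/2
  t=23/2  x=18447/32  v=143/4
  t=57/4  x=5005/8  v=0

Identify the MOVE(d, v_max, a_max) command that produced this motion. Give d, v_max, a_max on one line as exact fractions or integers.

d=5005/8 v_max=143/2 a_max=13

final state: t=57/4, x=5005/8, v=0 → d = 5005/8
a_max = (143/4−0)/(11/4−0) = 13
max v = 143/2 over t∈[11/2,35/4] → v_max = 143/2
check: 143/2·(11/2+13/4) = 5005/8 ✓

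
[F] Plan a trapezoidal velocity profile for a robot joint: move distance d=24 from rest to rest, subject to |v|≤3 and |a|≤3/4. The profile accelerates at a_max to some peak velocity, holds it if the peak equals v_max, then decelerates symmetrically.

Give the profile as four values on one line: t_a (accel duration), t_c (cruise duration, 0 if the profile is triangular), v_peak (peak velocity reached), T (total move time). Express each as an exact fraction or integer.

(v_max)²/a_max = 3²/(3/4) = 12
24 ≥ 12 → trapezoidal
t_a = 3/(3/4) = 4; v_peak = 3
d_cruise = 24 − 12 = 12; t_c = 12/3 = 4
T = 2·4 + 4 = 12

t_a=4 t_c=4 v_peak=3 T=12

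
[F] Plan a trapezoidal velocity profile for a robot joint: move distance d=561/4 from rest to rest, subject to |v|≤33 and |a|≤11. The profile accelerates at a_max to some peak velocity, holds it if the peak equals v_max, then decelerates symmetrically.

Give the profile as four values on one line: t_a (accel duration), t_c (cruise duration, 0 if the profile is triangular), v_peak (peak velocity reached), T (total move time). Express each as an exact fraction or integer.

t_a=3 t_c=5/4 v_peak=33 T=29/4

v_max²/a_max = 33²/11 = 99
561/4 ≥ 99 → trapezoidal
t_a = 33/11 = 3; v_peak = 33
d_cruise = 561/4 − 99 = 165/4; t_c = (165/4)/33 = 5/4
T = 2·3 + 5/4 = 29/4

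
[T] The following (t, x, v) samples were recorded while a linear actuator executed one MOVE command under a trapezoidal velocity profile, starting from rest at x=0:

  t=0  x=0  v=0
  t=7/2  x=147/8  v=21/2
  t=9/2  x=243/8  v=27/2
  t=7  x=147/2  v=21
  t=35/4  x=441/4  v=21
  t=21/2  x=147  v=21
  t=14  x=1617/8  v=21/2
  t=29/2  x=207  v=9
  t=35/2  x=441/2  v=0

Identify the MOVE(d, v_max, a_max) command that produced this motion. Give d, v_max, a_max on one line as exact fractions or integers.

final state: t=35/2, x=441/2, v=0 → d = 441/2
a_max = (21/2−0)/(7/2−0) = 3
max v = 21 over t∈[7,21/2] → v_max = 21
check: 21·(7+7/2) = 441/2 ✓

d=441/2 v_max=21 a_max=3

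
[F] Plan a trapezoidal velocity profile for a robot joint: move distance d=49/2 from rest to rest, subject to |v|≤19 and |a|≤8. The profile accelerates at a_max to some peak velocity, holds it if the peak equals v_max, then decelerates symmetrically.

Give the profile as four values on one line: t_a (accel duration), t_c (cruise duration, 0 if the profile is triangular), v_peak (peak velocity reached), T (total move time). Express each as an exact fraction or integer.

vₘ²/aₘ = 19²/8 = 361/8
49/2 < 361/8 ⇒ no cruise
v_peak = √(49/2·8) = √196 = 14
t_a = 14/8 = 7/4; t_c = 0
T = 2·7/4 = 7/2

t_a=7/4 t_c=0 v_peak=14 T=7/2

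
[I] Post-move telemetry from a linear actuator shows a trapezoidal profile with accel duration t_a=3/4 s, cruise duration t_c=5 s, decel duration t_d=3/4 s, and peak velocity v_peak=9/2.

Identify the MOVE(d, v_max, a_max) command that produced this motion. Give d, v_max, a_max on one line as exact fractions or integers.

a_max = (9/2)/(3/4) = 6
d_a = ½·9/2·3/4 = 27/16; d_c = 9/2·5 = 45/2
d = 2·27/16 + 45/2 = 207/8
t_c = 5 > 0 ⇒ limit active, v_max = 9/2

d=207/8 v_max=9/2 a_max=6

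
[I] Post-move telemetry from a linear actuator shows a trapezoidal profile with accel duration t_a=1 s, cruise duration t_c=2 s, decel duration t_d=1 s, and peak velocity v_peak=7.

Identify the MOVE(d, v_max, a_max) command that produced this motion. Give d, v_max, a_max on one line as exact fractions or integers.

a_max = 7/1 = 7
d_a = ½·7·1 = 7/2; d_c = 7·2 = 14
d = 2·7/2 + 14 = 21
t_c = 2 > 0 → v_max = v_peak = 7

d=21 v_max=7 a_max=7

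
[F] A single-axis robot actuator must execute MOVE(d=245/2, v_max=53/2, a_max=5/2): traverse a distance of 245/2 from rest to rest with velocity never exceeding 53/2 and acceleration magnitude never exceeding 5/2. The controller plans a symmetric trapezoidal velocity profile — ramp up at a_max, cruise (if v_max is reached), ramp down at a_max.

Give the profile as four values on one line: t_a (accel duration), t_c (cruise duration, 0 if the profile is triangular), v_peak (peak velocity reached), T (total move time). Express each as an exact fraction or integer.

t_a=7 t_c=0 v_peak=35/2 T=14

(v_max)²/a_max = (53/2)²/(5/2) = 2809/10
245/2 < 2809/10 ⇒ no cruise
v_peak = √(245/2·5/2) = √(1225/4) = 35/2
t_a = (35/2)/(5/2) = 7; t_c = 0
T = 2·7 = 14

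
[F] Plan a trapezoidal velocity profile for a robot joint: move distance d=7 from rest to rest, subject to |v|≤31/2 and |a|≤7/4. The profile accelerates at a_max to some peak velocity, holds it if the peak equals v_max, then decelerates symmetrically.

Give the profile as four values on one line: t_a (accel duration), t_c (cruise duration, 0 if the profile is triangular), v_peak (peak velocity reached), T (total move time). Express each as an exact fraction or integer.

v_max²/a_max = (31/2)²/(7/4) = 961/7
7 < 961/7 ⇒ no cruise
v_peak = √(7·7/4) = √(49/4) = 7/2
t_a = (7/2)/(7/4) = 2; t_c = 0
T = 2·2 = 4

t_a=2 t_c=0 v_peak=7/2 T=4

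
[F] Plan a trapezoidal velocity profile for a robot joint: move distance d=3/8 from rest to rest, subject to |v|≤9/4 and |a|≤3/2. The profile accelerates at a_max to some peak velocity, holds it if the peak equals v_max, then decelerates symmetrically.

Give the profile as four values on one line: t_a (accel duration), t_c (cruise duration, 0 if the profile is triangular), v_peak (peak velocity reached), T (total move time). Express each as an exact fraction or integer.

t_a=1/2 t_c=0 v_peak=3/4 T=1

(v_max)²/a_max = (9/4)²/(3/2) = 27/8
3/8 < 27/8 so t_c = 0
v_peak = √(3/8·3/2) = √(9/16) = 3/4
t_a = (3/4)/(3/2) = 1/2; t_c = 0
T = 2·1/2 = 1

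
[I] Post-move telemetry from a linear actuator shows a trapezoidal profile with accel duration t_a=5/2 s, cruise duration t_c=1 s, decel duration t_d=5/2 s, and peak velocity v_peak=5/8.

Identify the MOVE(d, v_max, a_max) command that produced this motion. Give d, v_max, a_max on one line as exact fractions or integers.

a_max = (5/8)/(5/2) = 1/4
d_a = ½·5/8·5/2 = 25/32; d_c = 5/8·1 = 5/8
d = 2·25/32 + 5/8 = 35/16
t_c = 1 > 0 so v_max = 5/8

d=35/16 v_max=5/8 a_max=1/4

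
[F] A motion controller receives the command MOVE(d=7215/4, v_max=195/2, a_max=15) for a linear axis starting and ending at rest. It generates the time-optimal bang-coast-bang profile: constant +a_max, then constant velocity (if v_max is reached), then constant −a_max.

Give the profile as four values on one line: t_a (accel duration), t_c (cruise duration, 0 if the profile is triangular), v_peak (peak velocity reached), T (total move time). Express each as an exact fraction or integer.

vₘ²/aₘ = (195/2)²/15 = 2535/4
7215/4 ≥ 2535/4 so v_max reached
t_a = (195/2)/15 = 13/2; v_peak = 195/2
d_cruise = 7215/4 − 2535/4 = 1170; t_c = 1170/(195/2) = 12
T = 2·13/2 + 12 = 25

t_a=13/2 t_c=12 v_peak=195/2 T=25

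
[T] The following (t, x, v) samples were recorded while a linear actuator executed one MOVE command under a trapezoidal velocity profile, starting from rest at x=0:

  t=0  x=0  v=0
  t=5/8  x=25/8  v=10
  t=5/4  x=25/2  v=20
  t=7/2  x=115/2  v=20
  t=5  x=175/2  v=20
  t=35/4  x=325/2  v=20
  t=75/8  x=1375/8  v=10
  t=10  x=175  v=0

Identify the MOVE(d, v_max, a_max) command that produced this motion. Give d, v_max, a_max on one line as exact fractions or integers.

final state: t=10, x=175, v=0 → d = 175
a_max = (10−0)/(5/8−0) = 16
max v = 20 over t∈[5/4,35/4] → v_max = 20
check: 20·(5/4+15/2) = 175 ✓

d=175 v_max=20 a_max=16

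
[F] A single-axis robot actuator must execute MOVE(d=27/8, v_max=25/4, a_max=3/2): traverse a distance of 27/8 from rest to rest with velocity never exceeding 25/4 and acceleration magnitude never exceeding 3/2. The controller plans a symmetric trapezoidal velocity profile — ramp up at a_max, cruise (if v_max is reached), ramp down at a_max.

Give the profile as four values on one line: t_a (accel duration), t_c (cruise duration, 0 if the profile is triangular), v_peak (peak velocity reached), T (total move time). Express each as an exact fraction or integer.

t_a=3/2 t_c=0 v_peak=9/4 T=3

(v_max)²/a_max = (25/4)²/(3/2) = 625/24
27/8 < 625/24 → triangular
v_peak = √(27/8·3/2) = √(81/16) = 9/4
t_a = (9/4)/(3/2) = 3/2; t_c = 0
T = 2·3/2 = 3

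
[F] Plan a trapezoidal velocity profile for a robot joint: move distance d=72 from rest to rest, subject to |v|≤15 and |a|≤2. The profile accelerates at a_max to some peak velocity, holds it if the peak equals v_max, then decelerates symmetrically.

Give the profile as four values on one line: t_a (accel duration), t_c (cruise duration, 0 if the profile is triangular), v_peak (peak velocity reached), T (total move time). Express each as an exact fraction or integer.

t_a=6 t_c=0 v_peak=12 T=12

v_max²/a_max = 15²/2 = 225/2
72 < 225/2 → triangular
v_peak = √(72·2) = √144 = 12
t_a = 12/2 = 6; t_c = 0
T = 2·6 = 12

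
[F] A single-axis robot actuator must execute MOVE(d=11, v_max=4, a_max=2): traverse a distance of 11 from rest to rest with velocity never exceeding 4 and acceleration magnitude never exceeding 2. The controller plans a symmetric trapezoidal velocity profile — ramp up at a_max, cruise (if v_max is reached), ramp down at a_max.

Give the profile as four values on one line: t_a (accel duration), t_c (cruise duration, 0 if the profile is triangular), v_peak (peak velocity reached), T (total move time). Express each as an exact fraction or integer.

t_a=2 t_c=3/4 v_peak=4 T=19/4

vₘ²/aₘ = 4²/2 = 8
11 ≥ 8 ⇒ cruise phase
t_a = 4/2 = 2; v_peak = 4
d_cruise = 11 − 8 = 3; t_c = 3/4
T = 2·2 + 3/4 = 19/4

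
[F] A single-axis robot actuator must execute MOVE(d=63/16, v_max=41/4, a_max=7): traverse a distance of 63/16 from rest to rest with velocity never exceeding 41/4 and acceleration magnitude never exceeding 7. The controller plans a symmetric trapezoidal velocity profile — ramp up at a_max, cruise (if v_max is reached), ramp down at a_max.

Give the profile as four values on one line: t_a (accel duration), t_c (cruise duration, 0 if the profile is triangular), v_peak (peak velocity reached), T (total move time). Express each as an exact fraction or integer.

v_max²/a_max = (41/4)²/7 = 1681/112
63/16 < 1681/112 → triangular
v_peak = √(63/16·7) = √(441/16) = 21/4
t_a = (21/4)/7 = 3/4; t_c = 0
T = 2·3/4 = 3/2

t_a=3/4 t_c=0 v_peak=21/4 T=3/2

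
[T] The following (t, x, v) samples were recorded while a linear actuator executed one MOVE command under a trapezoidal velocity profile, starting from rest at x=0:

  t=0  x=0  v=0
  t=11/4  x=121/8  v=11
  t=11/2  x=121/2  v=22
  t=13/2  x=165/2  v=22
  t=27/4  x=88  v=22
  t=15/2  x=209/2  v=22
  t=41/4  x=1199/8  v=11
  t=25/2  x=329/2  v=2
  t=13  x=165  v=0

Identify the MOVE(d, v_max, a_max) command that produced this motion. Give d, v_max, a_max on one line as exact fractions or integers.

d=165 v_max=22 a_max=4

final state: t=13, x=165, v=0 → d = 165
a_max = (11−0)/(11/4−0) = 4
max v = 22 over t∈[11/2,15/2] → v_max = 22
check: 22·(11/2+2) = 165 ✓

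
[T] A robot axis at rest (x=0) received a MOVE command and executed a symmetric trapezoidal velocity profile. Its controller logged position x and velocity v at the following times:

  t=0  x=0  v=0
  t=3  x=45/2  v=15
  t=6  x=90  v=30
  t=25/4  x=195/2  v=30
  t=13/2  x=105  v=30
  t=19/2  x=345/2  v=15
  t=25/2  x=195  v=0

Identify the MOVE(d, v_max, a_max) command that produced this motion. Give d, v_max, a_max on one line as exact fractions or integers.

d=195 v_max=30 a_max=5

final state: t=25/2, x=195, v=0 → d = 195
a_max = (15−0)/(3−0) = 5
max v = 30 over t∈[6,13/2] → v_max = 30
check: 30·(6+1/2) = 195 ✓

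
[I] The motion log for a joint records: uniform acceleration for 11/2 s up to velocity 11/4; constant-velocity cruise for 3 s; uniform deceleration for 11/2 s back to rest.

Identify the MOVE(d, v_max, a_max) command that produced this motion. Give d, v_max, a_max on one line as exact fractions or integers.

d=187/8 v_max=11/4 a_max=1/2

a_max = (11/4)/(11/2) = 1/2
d_a = ½·11/4·11/2 = 121/16; d_c = 11/4·3 = 33/4
d = 2·121/16 + 33/4 = 187/8
t_c = 3 > 0 so v_max = 11/4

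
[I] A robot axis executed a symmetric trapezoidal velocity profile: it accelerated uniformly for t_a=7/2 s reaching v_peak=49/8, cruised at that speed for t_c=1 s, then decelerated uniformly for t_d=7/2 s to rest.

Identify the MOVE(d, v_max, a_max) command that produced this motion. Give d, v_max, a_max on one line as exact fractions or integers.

d=441/16 v_max=49/8 a_max=7/4

a_max = (49/8)/(7/2) = 7/4
d_a = ½·49/8·7/2 = 343/32; d_c = 49/8·1 = 49/8
d = 2·343/32 + 49/8 = 441/16
t_c = 1 > 0 → v_max = v_peak = 49/8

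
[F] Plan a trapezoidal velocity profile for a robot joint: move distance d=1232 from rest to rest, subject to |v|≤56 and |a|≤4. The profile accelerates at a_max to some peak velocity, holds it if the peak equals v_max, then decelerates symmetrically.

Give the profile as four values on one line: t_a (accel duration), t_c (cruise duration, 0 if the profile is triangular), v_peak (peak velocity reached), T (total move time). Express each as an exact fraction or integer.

t_a=14 t_c=8 v_peak=56 T=36

v_max²/a_max = 56²/4 = 784
1232 ≥ 784 so v_max reached
t_a = 56/4 = 14; v_peak = 56
d_cruise = 1232 − 784 = 448; t_c = 448/56 = 8
T = 2·14 + 8 = 36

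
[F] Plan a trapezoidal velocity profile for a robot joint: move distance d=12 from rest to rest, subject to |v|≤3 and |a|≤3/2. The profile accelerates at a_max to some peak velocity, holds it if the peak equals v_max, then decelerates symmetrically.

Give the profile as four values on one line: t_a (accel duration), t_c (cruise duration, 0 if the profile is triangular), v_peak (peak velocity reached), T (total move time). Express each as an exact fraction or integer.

t_a=2 t_c=2 v_peak=3 T=6

vₘ²/aₘ = 3²/(3/2) = 6
12 ≥ 6 ⇒ cruise phase
t_a = 3/(3/2) = 2; v_peak = 3
d_cruise = 12 − 6 = 6; t_c = 6/3 = 2
T = 2·2 + 2 = 6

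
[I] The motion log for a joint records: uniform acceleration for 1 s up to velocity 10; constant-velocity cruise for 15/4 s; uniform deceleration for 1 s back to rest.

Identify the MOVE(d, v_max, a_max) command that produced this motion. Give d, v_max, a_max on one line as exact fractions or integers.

d=95/2 v_max=10 a_max=10

a_max = 10/1 = 10
d_a = ½·10·1 = 5; d_c = 10·15/4 = 75/2
d = 2·5 + 75/2 = 95/2
t_c = 15/4 > 0 so v_max = 10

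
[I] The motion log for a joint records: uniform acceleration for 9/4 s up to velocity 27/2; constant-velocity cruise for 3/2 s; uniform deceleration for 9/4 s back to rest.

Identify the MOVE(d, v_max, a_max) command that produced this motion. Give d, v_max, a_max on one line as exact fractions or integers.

d=405/8 v_max=27/2 a_max=6

a_max = (27/2)/(9/4) = 6
d_a = ½·27/2·9/4 = 243/16; d_c = 27/2·3/2 = 81/4
d = 2·243/16 + 81/4 = 405/8
t_c = 3/2 > 0 → v_max = v_peak = 27/2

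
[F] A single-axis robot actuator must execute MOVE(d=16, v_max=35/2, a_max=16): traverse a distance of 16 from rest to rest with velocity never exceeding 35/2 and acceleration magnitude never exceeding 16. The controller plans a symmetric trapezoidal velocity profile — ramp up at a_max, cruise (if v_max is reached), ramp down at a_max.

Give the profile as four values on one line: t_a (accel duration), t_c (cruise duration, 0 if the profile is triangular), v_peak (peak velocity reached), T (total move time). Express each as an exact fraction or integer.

v_max²/a_max = (35/2)²/16 = 1225/64
16 < 1225/64 → triangular
v_peak = √(16·16) = √256 = 16
t_a = 16/16 = 1; t_c = 0
T = 2·1 = 2

t_a=1 t_c=0 v_peak=16 T=2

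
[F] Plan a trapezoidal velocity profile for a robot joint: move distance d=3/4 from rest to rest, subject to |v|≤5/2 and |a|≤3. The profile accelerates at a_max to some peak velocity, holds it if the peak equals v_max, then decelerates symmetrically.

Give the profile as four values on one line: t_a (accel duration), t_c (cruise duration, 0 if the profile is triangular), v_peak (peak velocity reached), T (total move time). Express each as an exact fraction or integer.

v_max²/a_max = (5/2)²/3 = 25/12
3/4 < 25/12 → triangular
v_peak = √(3/4·3) = √(9/4) = 3/2
t_a = (3/2)/3 = 1/2; t_c = 0
T = 2·1/2 = 1

t_a=1/2 t_c=0 v_peak=3/2 T=1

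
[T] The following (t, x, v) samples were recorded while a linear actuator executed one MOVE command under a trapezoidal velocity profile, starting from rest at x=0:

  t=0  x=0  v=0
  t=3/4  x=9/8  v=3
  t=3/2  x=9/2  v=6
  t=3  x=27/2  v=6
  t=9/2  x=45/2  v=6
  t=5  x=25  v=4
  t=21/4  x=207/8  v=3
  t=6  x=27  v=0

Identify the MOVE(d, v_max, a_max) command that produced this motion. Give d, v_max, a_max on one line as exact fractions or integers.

d=27 v_max=6 a_max=4

final state: t=6, x=27, v=0 → d = 27
a_max = (3−0)/(3/4−0) = 4
max v = 6 over t∈[3/2,9/2] → v_max = 6
check: 6·(3/2+3) = 27 ✓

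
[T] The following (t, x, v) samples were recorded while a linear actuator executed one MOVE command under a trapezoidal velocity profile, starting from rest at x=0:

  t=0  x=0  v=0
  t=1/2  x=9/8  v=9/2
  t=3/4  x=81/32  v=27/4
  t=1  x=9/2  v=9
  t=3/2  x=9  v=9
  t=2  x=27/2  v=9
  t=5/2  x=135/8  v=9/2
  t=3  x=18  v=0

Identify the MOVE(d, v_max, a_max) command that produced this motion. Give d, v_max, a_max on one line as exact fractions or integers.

d=18 v_max=9 a_max=9

final state: t=3, x=18, v=0 → d = 18
a_max = (9/2−0)/(1/2−0) = 9
max v = 9 over t∈[1,2] → v_max = 9
check: 9·(1+1) = 18 ✓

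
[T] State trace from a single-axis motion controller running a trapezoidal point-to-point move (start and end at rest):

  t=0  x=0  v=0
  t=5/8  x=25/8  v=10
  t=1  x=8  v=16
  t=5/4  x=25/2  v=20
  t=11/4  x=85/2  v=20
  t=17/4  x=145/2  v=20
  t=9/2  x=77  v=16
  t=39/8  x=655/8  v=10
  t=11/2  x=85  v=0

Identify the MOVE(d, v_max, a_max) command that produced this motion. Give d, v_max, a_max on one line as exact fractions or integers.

final state: t=11/2, x=85, v=0 → d = 85
a_max = (10−0)/(5/8−0) = 16
max v = 20 over t∈[5/4,17/4] → v_max = 20
check: 20·(5/4+3) = 85 ✓

d=85 v_max=20 a_max=16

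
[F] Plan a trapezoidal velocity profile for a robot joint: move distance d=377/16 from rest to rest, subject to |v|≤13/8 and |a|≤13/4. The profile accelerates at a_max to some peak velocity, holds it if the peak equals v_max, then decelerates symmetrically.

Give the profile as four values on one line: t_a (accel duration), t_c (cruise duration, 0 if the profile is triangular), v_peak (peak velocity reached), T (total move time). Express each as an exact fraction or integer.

v_max²/a_max = (13/8)²/(13/4) = 13/16
377/16 ≥ 13/16 → trapezoidal
t_a = (13/8)/(13/4) = 1/2; v_peak = 13/8
d_cruise = 377/16 − 13/16 = 91/4; t_c = (91/4)/(13/8) = 14
T = 2·1/2 + 14 = 15

t_a=1/2 t_c=14 v_peak=13/8 T=15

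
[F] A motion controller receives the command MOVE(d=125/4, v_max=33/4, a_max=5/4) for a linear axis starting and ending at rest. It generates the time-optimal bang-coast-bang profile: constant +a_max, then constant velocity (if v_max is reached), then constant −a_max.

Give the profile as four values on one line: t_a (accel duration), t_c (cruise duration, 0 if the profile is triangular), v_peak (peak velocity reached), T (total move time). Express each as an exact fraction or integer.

t_a=5 t_c=0 v_peak=25/4 T=10

v_max²/a_max = (33/4)²/(5/4) = 1089/20
125/4 < 1089/20 ⇒ no cruise
v_peak = √(125/4·5/4) = √(625/16) = 25/4
t_a = (25/4)/(5/4) = 5; t_c = 0
T = 2·5 = 10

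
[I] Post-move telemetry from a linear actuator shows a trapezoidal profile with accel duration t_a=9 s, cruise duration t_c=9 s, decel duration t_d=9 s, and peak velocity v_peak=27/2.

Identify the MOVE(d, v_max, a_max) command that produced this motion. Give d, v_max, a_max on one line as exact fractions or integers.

d=243 v_max=27/2 a_max=3/2

a_max = (27/2)/9 = 3/2
d_a = ½·27/2·9 = 243/4; d_c = 27/2·9 = 243/2
d = 2·243/4 + 243/2 = 243
t_c = 9 > 0 ⇒ limit active, v_max = 27/2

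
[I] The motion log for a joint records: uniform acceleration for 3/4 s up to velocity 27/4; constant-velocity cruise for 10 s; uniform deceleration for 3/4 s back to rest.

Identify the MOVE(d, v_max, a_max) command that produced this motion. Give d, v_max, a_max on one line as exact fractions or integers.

d=1161/16 v_max=27/4 a_max=9

a_max = (27/4)/(3/4) = 9
d_a = ½·27/4·3/4 = 81/32; d_c = 27/4·10 = 135/2
d = 2·81/32 + 135/2 = 1161/16
t_c = 10 > 0 ⇒ limit active, v_max = 27/4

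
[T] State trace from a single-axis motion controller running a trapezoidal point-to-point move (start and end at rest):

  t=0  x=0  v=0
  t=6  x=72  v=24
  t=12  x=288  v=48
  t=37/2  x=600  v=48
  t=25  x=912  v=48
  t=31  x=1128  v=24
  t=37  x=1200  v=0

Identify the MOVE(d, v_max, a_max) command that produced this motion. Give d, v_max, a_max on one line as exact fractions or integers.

final state: t=37, x=1200, v=0 → d = 1200
a_max = (24−0)/(6−0) = 4
max v = 48 over t∈[12,25] → v_max = 48
check: 48·(12+13) = 1200 ✓

d=1200 v_max=48 a_max=4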